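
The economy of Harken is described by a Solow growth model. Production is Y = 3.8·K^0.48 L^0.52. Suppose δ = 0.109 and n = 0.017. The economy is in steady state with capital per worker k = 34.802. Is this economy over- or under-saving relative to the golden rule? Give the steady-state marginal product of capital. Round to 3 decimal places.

n + δ = 0.017 + 0.109 = 0.126.
MPK = 0.48·3.8·k^(0.48−1) = 0.48·3.8·34.802^(-0.52) ≈ 0.2880.
MPK > 0.126, so the economy is dynamically efficient (under-saving).

under-saving; MPK ≈ 0.288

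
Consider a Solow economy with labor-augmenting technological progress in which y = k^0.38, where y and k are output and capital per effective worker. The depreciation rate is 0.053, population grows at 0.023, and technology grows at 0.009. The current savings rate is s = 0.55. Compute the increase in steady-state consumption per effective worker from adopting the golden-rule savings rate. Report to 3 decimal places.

Δc ≈ 0.139

n + g + δ = 0.023 + 0.009 + 0.053 = 0.085.
Current steady state (s = 0.55): k* = (0.55/0.085)^(1/0.62) ≈ 20.3223, y* = 20.3223^0.38 ≈ 3.1407, c* = (1−0.55)·3.1407 ≈ 1.4133.
Maximizing c = f(k) − (n+g+δ)·k gives f'(k) = n+g+δ, i.e. 0.38·k^(0.38−1) = 0.085, so k_gold = (0.38/0.085)^(1/0.62) ≈ 11.1937.
y_gold = 11.1937^0.38 ≈ 2.5039, c_gold = y_gold − 0.085·k_gold ≈ 1.5524.
Gain: Δc = 1.5524 − 1.4133 ≈ 0.1391.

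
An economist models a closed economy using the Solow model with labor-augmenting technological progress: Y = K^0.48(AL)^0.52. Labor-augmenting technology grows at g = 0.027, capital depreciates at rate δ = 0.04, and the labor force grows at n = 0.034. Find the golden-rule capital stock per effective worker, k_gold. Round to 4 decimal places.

k_gold ≈ 20.0341

n + g + δ = 0.034 + 0.027 + 0.04 = 0.101.
Golden rule sets MPK = n+g+δ: 0.48·k^(0.48−1) = 0.101, so k_gold = (0.48/0.101)^(1/0.52) ≈ 20.0341.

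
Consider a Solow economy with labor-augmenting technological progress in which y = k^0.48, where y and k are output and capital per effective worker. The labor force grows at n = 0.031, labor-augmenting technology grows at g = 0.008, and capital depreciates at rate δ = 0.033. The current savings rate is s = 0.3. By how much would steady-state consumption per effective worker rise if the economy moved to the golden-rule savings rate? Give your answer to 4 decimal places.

Δc ≈ 0.3825

Capital per effective worker breaks even when investment replaces (n + g + δ)·k; here n + g + δ = 0.072.
Current steady state (s = 0.3): k* = (0.3/0.072)^(1/0.52) ≈ 15.5561, y* = 15.5561^0.48 ≈ 3.7335, c* = (1−0.3)·3.7335 ≈ 2.6134.
Setting f'(k) = n+g+δ gives 0.48·k^(0.48−1) = 0.072, hence k_gold = (0.48/0.072)^(1/0.52) ≈ 38.4096.
y_gold = 38.4096^0.48 ≈ 5.7614, c_gold = y_gold − 0.072·k_gold ≈ 2.9959.
Gain: Δc = 2.9959 − 2.6134 ≈ 0.3825.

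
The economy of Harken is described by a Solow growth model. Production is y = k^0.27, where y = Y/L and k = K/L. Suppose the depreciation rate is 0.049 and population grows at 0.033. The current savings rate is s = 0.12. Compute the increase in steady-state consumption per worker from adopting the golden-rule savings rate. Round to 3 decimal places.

Δc ≈ 0.121

n + δ = 0.033 + 0.049 = 0.082.
Current steady state (s = 0.12): k* = (0.12/0.082)^(1/0.73) ≈ 1.6847, y* = 1.6847^0.27 ≈ 1.1512, c* = (1−0.12)·1.1512 ≈ 1.0131.
Maximizing c = f(k) − (n+δ)·k gives f'(k) = n+δ, i.e. 0.27·k^(0.27−1) = 0.082, so k_gold = (0.27/0.082)^(1/0.73) ≈ 5.1165.
y_gold = 5.1165^0.27 ≈ 1.5539, c_gold = y_gold − 0.082·k_gold ≈ 1.1343.
Gain: Δc = 1.1343 − 1.0131 ≈ 0.1213.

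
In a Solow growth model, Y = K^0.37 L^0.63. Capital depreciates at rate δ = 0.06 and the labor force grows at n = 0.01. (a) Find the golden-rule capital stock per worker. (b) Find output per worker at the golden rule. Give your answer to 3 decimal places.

Capital per worker breaks even when investment replaces (n + δ)·k; here n + δ = 0.07.
Setting f'(k) = n+δ gives 0.37·k^(0.37−1) = 0.07, hence k_gold = (0.37/0.07)^(1/0.63) ≈ 14.0535.
y_gold = 14.0535^0.37 ≈ 2.6588.

(a) k_gold ≈ 14.053; (b) y_gold ≈ 2.659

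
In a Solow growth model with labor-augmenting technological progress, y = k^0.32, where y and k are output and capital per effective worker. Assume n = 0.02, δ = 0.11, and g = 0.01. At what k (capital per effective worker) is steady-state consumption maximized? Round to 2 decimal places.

k_gold ≈ 3.37

Capital per effective worker breaks even when investment replaces (n + g + δ)·k; here n + g + δ = 0.14.
Setting f'(k) = n+g+δ gives 0.32·k^(0.32−1) = 0.14, hence k_gold = (0.32/0.14)^(1/0.68) ≈ 3.3727.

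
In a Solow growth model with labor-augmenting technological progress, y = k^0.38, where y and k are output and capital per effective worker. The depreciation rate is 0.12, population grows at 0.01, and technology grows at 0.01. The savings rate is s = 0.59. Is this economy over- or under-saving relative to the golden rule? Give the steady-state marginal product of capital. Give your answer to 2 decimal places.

over-saving; MPK ≈ 0.09

Break-even investment rate: n + g + δ = 0.01 + 0.01 + 0.12 = 0.14.
Steady-state k*: s·k^0.38 = 0.14·k gives k* = (0.59/0.14)^(1/0.62) ≈ 10.1770.
MPK = 0.38·10.1770^(-0.62) ≈ 0.0902.
MPK < n+g+δ = 0.14, so the economy is dynamically inefficient (over-saving).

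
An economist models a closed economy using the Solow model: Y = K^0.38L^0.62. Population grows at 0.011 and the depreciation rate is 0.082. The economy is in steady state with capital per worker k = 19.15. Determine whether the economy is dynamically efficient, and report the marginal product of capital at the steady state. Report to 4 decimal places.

n + δ = 0.011 + 0.082 = 0.093.
MPK = 0.38·k^(0.38−1) = 0.38·19.15^(-0.62) ≈ 0.0609.
MPK < 0.093, so the economy is dynamically inefficient (over-saving).

dynamically inefficient; MPK ≈ 0.0609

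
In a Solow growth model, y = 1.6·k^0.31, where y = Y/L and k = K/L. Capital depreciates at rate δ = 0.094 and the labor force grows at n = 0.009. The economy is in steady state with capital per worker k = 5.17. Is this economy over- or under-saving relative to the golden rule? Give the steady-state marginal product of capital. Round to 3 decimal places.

under-saving; MPK ≈ 0.160

Capital per worker breaks even when investment replaces (n + δ)·k; here n + δ = 0.103.
MPK = 0.31·1.6·k^(0.31−1) = 0.31·1.6·5.17^(-0.69) ≈ 0.1597.
MPK > 0.103, so the economy is dynamically efficient (under-saving).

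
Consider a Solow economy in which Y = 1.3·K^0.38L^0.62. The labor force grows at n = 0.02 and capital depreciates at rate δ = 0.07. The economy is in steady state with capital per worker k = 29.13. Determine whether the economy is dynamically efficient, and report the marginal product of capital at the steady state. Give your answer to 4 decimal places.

dynamically inefficient; MPK ≈ 0.0611

The effective depreciation rate is n + δ = 0.02 + 0.07 = 0.09.
MPK = 0.38·1.3·k^(0.38−1) = 0.38·1.3·29.13^(-0.62) ≈ 0.0611.
MPK < 0.09, so the economy is dynamically inefficient (over-saving).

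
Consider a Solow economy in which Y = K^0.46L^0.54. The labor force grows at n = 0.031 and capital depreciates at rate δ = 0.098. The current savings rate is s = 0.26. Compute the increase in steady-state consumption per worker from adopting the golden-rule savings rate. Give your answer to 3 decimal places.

Capital per worker breaks even when investment replaces (n + δ)·k; here n + δ = 0.129.
Current steady state (s = 0.26): k* = (0.26/0.129)^(1/0.54) ≈ 3.6616, y* = 3.6616^0.46 ≈ 1.8167, c* = (1−0.26)·1.8167 ≈ 1.3444.
Setting f'(k) = n+δ gives 0.46·k^(0.46−1) = 0.129, hence k_gold = (0.46/0.129)^(1/0.54) ≈ 10.5326.
y_gold = 10.5326^0.46 ≈ 2.9537, c_gold = y_gold − 0.129·k_gold ≈ 1.5950.
Gain: Δc = 1.5950 − 1.3444 ≈ 0.2506.

Δc ≈ 0.251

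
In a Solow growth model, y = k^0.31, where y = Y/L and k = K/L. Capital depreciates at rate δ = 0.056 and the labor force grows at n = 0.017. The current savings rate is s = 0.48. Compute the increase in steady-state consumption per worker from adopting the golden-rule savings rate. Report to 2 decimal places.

n + δ = 0.017 + 0.056 = 0.073.
Current steady state (s = 0.48): k* = (0.48/0.073)^(1/0.69) ≈ 15.3246, y* = 15.3246^0.31 ≈ 2.3306, c* = (1−0.48)·2.3306 ≈ 1.2119.
Maximizing c = f(k) − (n+δ)·k gives f'(k) = n+δ, i.e. 0.31·k^(0.31−1) = 0.073, so k_gold = (0.31/0.073)^(1/0.69) ≈ 8.1321.
y_gold = 8.1321^0.31 ≈ 1.9150, c_gold = y_gold − 0.073·k_gold ≈ 1.3213.
Gain: Δc = 1.3213 − 1.2119 ≈ 0.1094.

Δc ≈ 0.11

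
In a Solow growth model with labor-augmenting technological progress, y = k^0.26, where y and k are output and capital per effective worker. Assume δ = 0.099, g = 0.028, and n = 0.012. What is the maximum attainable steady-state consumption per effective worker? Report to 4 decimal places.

c_gold ≈ 0.9221

n + g + δ = 0.012 + 0.028 + 0.099 = 0.139.
Maximizing c = f(k) − (n+g+δ)·k gives f'(k) = n+g+δ, i.e. 0.26·k^(0.26−1) = 0.139, so k_gold = (0.26/0.139)^(1/0.74) ≈ 2.3308.
y_gold = 2.3308^0.26 ≈ 1.2461.
c_gold = y_gold − (n+g+δ)·k_gold = 1.2461 − 0.139·2.3308 ≈ 0.9221.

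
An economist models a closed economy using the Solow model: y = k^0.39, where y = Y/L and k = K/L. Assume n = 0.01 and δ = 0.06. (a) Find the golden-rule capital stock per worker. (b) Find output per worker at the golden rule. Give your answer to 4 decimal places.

The effective depreciation rate is n + δ = 0.01 + 0.06 = 0.07.
At the golden rule the marginal product of capital equals n+δ: 0.39·k^(0.39−1) = 0.07. Solving, k_gold = (0.39/0.07)^(1/0.61) ≈ 16.7069.
y_gold = 16.7069^0.39 ≈ 2.9987.

(a) k_gold ≈ 16.7069; (b) y_gold ≈ 2.9987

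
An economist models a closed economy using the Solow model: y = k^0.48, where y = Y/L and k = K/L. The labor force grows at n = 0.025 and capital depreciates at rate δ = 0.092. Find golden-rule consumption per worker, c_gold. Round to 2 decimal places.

c_gold ≈ 1.91

The effective depreciation rate is n + δ = 0.025 + 0.092 = 0.117.
Golden rule sets MPK = n+δ: 0.48·k^(0.48−1) = 0.117, so k_gold = (0.48/0.117)^(1/0.52) ≈ 15.0992.
y_gold = 15.0992^0.48 ≈ 3.6804.
c_gold = y_gold − (n+δ)·k_gold = 3.6804 − 0.117·15.0992 ≈ 1.9138.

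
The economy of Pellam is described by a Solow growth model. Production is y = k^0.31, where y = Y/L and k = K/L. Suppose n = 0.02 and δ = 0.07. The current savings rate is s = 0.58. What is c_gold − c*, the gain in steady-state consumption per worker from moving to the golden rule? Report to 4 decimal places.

The effective depreciation rate is n + δ = 0.02 + 0.07 = 0.09.
Current steady state (s = 0.58): k* = (0.58/0.09)^(1/0.69) ≈ 14.8844, y* = 14.8844^0.31 ≈ 2.3097, c* = (1−0.58)·2.3097 ≈ 0.9701.
Maximizing c = f(k) − (n+δ)·k gives f'(k) = n+δ, i.e. 0.31·k^(0.31−1) = 0.09, so k_gold = (0.31/0.09)^(1/0.69) ≈ 6.0039.
y_gold = 6.0039^0.31 ≈ 1.7431, c_gold = y_gold − 0.09·k_gold ≈ 1.2027.
Gain: Δc = 1.2027 − 0.9701 ≈ 0.2327.

Δc ≈ 0.2327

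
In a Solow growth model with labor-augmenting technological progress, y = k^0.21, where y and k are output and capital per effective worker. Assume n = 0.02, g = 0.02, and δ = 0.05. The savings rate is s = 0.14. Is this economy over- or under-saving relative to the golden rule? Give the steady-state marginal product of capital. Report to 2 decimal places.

The effective depreciation rate is n + g + δ = 0.02 + 0.02 + 0.05 = 0.09.
Steady-state k*: s·k^0.21 = 0.09·k gives k* = (0.14/0.09)^(1/0.79) ≈ 1.7494.
MPK = 0.21·1.7494^(-0.79) ≈ 0.1350.
MPK > n+g+δ = 0.09, so the economy is dynamically efficient (under-saving).

under-saving; MPK ≈ 0.13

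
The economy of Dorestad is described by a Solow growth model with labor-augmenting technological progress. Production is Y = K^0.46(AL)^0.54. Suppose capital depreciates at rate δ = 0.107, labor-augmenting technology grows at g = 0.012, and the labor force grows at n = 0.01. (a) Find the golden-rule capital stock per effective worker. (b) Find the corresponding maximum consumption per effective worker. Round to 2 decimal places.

(a) k_gold ≈ 10.53; (b) c_gold ≈ 1.59

n + g + δ = 0.01 + 0.012 + 0.107 = 0.129.
Golden rule sets MPK = n+g+δ: 0.46·k^(0.46−1) = 0.129, so k_gold = (0.46/0.129)^(1/0.54) ≈ 10.5326.
y_gold = 10.5326^0.46 ≈ 2.9537; c_gold = y_gold − 0.129·k_gold ≈ 1.5950.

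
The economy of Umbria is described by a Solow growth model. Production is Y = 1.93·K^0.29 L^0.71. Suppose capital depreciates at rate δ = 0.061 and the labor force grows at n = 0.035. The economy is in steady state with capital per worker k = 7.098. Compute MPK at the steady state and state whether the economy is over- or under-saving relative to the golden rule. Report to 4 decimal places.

n + δ = 0.035 + 0.061 = 0.096.
MPK = 0.29·1.93·k^(0.29−1) = 0.29·1.93·7.098^(-0.71) ≈ 0.1392.
MPK > 0.096, so the economy is dynamically efficient (under-saving).

under-saving; MPK ≈ 0.1392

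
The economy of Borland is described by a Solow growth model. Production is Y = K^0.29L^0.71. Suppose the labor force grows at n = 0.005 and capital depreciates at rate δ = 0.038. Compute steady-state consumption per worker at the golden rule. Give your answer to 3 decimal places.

c_gold ≈ 1.548

The effective depreciation rate is n + δ = 0.005 + 0.038 = 0.043.
Maximizing c = f(k) − (n+δ)·k gives f'(k) = n+δ, i.e. 0.29·k^(0.29−1) = 0.043, so k_gold = (0.29/0.043)^(1/0.71) ≈ 14.7064.
y_gold = 14.7064^0.29 ≈ 2.1806.
c_gold = y_gold − (n+δ)·k_gold = 2.1806 − 0.043·14.7064 ≈ 1.5482.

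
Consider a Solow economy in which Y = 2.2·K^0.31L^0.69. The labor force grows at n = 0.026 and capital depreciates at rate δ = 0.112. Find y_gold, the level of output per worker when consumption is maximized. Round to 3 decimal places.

Capital per worker breaks even when investment replaces (n + δ)·k; here n + δ = 0.138.
Maximizing c = f(k) − (n+δ)·k gives f'(k) = n+δ, i.e. 0.31·2.2·k^(0.31−1) = 0.138, so k_gold = (0.31·2.2/0.138)^(1/0.69) ≈ 10.1312.
Output: y_gold = 2.2·k_gold^0.31 = 2.2·10.1312^0.31 ≈ 4.5100.

y_gold ≈ 4.510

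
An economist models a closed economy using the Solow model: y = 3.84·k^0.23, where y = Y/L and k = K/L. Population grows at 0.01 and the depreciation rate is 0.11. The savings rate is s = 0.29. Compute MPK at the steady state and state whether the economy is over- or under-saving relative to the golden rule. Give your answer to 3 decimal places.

over-saving; MPK ≈ 0.095

The effective depreciation rate is n + δ = 0.01 + 0.11 = 0.12.
Steady-state k*: s·A·k^0.23 = 0.12·k gives k* = (0.29·3.84/0.12)^(1/0.77) ≈ 18.0533.
MPK = 0.23·3.84·18.0533^(-0.77) ≈ 0.0952.
MPK < n+δ = 0.12, so the economy is dynamically inefficient (over-saving).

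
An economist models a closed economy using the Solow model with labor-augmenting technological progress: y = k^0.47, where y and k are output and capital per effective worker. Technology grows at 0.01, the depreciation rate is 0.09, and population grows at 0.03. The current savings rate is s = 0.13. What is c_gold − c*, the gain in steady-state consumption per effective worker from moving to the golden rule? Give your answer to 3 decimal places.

n + g + δ = 0.03 + 0.01 + 0.09 = 0.13.
Current steady state (s = 0.13): k* = (0.13/0.13)^(1/0.53) ≈ 1.0000, y* = 1.0000^0.47 ≈ 1.0000, c* = (1−0.13)·1.0000 ≈ 0.8700.
Maximizing c = f(k) − (n+g+δ)·k gives f'(k) = n+g+δ, i.e. 0.47·k^(0.47−1) = 0.13, so k_gold = (0.47/0.13)^(1/0.53) ≈ 11.3011.
y_gold = 11.3011^0.47 ≈ 3.1258, c_gold = y_gold − 0.13·k_gold ≈ 1.6567.
Gain: Δc = 1.6567 − 0.8700 ≈ 0.7867.

Δc ≈ 0.787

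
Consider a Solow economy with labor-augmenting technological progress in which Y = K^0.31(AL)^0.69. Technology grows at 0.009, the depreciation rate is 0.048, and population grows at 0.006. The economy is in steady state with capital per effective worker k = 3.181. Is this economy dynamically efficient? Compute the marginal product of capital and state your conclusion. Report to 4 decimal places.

dynamically efficient; MPK ≈ 0.1395

The effective depreciation rate is n + g + δ = 0.006 + 0.009 + 0.048 = 0.063.
MPK = 0.31·k^(0.31−1) = 0.31·3.181^(-0.69) ≈ 0.1395.
MPK > 0.063, so the economy is dynamically efficient (under-saving).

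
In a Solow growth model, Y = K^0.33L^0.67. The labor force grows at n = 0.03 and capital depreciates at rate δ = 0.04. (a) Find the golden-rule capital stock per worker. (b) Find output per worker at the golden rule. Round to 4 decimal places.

n + δ = 0.03 + 0.04 = 0.07.
Setting f'(k) = n+δ gives 0.33·k^(0.33−1) = 0.07, hence k_gold = (0.33/0.07)^(1/0.67) ≈ 10.1181.
y_gold = 10.1181^0.33 ≈ 2.1463.

(a) k_gold ≈ 10.1181; (b) y_gold ≈ 2.1463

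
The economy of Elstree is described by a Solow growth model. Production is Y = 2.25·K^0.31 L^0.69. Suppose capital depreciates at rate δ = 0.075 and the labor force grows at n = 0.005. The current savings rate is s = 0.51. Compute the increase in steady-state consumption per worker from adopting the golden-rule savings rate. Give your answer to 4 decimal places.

The effective depreciation rate is n + δ = 0.005 + 0.075 = 0.08.
Current steady state (s = 0.51): k* = (0.51·2.25/0.08)^(1/0.69) ≈ 47.4595, y* = 2.25·47.4595^0.31 ≈ 7.4446, c* = (1−0.51)·7.4446 ≈ 3.6479.
Golden rule sets MPK = n+δ: 0.31·2.25·k^(0.31−1) = 0.08, so k_gold = (0.31·2.25/0.08)^(1/0.69) ≈ 23.0663.
y_gold = 2.25·23.0663^0.31 ≈ 5.9526, c_gold = y_gold − 0.08·k_gold ≈ 4.1073.
Gain: Δc = 4.1073 − 3.6479 ≈ 0.4594.

Δc ≈ 0.4594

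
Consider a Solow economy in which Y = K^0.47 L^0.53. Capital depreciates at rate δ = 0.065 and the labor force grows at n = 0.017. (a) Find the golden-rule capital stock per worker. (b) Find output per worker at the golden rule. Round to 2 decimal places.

(a) k_gold ≈ 26.96; (b) y_gold ≈ 4.70

Break-even investment rate: n + δ = 0.017 + 0.065 = 0.082.
Setting f'(k) = n+δ gives 0.47·k^(0.47−1) = 0.082, hence k_gold = (0.47/0.082)^(1/0.53) ≈ 26.9603.
y_gold = 26.9603^0.47 ≈ 4.7037.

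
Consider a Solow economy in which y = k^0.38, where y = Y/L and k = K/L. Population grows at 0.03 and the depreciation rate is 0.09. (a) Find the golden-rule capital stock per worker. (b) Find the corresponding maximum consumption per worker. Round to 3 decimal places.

n + δ = 0.03 + 0.09 = 0.12.
Golden rule sets MPK = n+δ: 0.38·k^(0.38−1) = 0.12, so k_gold = (0.38/0.12)^(1/0.62) ≈ 6.4183.
y_gold = 6.4183^0.38 ≈ 2.0268; c_gold = y_gold − 0.12·k_gold ≈ 1.2566.

(a) k_gold ≈ 6.418; (b) c_gold ≈ 1.257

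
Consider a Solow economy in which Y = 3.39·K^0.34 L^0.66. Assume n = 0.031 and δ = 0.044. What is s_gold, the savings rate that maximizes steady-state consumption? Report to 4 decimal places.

s_gold = 0.3400

The effective depreciation rate is n + δ = 0.031 + 0.044 = 0.075.
At the golden rule MPK = n+δ, and in any Cobb-Douglas steady state s = (n+δ)·k/y = MPK·k/y = capital's share 0.34.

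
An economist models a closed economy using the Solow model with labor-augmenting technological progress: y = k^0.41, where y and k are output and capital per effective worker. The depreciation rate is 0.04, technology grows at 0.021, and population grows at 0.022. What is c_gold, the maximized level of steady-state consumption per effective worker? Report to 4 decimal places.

The effective depreciation rate is n + g + δ = 0.022 + 0.021 + 0.04 = 0.083.
At the golden rule the marginal product of capital equals n+g+δ: 0.41·k^(0.41−1) = 0.083. Solving, k_gold = (0.41/0.083)^(1/0.59) ≈ 14.9890.
y_gold = 14.9890^0.41 ≈ 3.0344.
c_gold = y_gold − (n+g+δ)·k_gold = 3.0344 − 0.083·14.9890 ≈ 1.7903.

c_gold ≈ 1.7903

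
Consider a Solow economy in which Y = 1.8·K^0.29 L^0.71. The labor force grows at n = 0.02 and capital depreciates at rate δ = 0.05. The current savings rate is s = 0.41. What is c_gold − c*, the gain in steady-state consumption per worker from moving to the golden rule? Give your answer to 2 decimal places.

Δc ≈ 0.12

The effective depreciation rate is n + δ = 0.02 + 0.05 = 0.07.
Current steady state (s = 0.41): k* = (0.41·1.8/0.07)^(1/0.71) ≈ 27.5922, y* = 1.8·27.5922^0.29 ≈ 4.7109, c* = (1−0.41)·4.7109 ≈ 2.7794.
At the golden rule the marginal product of capital equals n+δ: 0.29·1.8·k^(0.29−1) = 0.07. Solving, k_gold = (0.29·1.8/0.07)^(1/0.71) ≈ 16.9424.
y_gold = 1.8·16.9424^0.29 ≈ 4.0895, c_gold = y_gold − 0.07·k_gold ≈ 2.9036.
Gain: Δc = 2.9036 − 2.7794 ≈ 0.1242.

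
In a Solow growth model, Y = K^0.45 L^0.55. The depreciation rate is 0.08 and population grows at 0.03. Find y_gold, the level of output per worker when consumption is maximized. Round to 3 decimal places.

y_gold ≈ 3.167

The effective depreciation rate is n + δ = 0.03 + 0.08 = 0.11.
Setting f'(k) = n+δ gives 0.45·k^(0.45−1) = 0.11, hence k_gold = (0.45/0.11)^(1/0.55) ≈ 12.9539.
Output: y_gold = k_gold^0.45 = 12.9539^0.45 ≈ 3.1665.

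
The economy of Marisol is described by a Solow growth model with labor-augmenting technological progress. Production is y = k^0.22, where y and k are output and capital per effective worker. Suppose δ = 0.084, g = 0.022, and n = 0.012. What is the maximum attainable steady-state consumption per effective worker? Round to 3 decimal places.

c_gold ≈ 0.930

Capital per effective worker breaks even when investment replaces (n + g + δ)·k; here n + g + δ = 0.118.
Setting f'(k) = n+g+δ gives 0.22·k^(0.22−1) = 0.118, hence k_gold = (0.22/0.118)^(1/0.78) ≈ 2.2225.
y_gold = 2.2225^0.22 ≈ 1.1921.
c_gold = y_gold − (n+g+δ)·k_gold = 1.1921 − 0.118·2.2225 ≈ 0.9298.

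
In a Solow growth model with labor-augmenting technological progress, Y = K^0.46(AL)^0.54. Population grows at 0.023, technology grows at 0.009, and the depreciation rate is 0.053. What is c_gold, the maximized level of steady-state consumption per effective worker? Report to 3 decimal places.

c_gold ≈ 2.276

Capital per effective worker breaks even when investment replaces (n + g + δ)·k; here n + g + δ = 0.085.
Golden rule sets MPK = n+g+δ: 0.46·k^(0.46−1) = 0.085, so k_gold = (0.46/0.085)^(1/0.54) ≈ 22.8053.
y_gold = 22.8053^0.46 ≈ 4.2140.
c_gold = y_gold − (n+g+δ)·k_gold = 4.2140 − 0.085·22.8053 ≈ 2.2756.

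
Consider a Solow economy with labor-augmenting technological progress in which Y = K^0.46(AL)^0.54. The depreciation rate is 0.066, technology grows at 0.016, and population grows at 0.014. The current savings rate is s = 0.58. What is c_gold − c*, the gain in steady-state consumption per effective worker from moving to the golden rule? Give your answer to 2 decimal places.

n + g + δ = 0.014 + 0.016 + 0.066 = 0.096.
Current steady state (s = 0.58): k* = (0.58/0.096)^(1/0.54) ≈ 27.9632, y* = 27.9632^0.46 ≈ 4.6284, c* = (1−0.58)·4.6284 ≈ 1.9439.
Golden rule sets MPK = n+g+δ: 0.46·k^(0.46−1) = 0.096, so k_gold = (0.46/0.096)^(1/0.54) ≈ 18.2037.
y_gold = 18.2037^0.46 ≈ 3.7990, c_gold = y_gold − 0.096·k_gold ≈ 2.0515.
Gain: Δc = 2.0515 − 1.9439 ≈ 0.1076.

Δc ≈ 0.11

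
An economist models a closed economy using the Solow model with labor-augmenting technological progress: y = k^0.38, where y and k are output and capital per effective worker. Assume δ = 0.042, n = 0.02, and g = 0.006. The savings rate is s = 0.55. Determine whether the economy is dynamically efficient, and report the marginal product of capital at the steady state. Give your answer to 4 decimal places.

Break-even investment rate: n + g + δ = 0.02 + 0.006 + 0.042 = 0.068.
Steady-state k*: s·k^0.38 = 0.068·k gives k* = (0.55/0.068)^(1/0.62) ≈ 29.1260.
MPK = 0.38·29.1260^(-0.62) ≈ 0.0470.
MPK < n+g+δ = 0.068, so the economy is dynamically inefficient (over-saving).

dynamically inefficient; MPK ≈ 0.0470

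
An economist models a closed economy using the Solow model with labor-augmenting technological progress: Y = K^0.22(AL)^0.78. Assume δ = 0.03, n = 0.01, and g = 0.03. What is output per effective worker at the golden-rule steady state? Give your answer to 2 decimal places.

n + g + δ = 0.01 + 0.03 + 0.03 = 0.07.
At the golden rule the marginal product of capital equals n+g+δ: 0.22·k^(0.22−1) = 0.07. Solving, k_gold = (0.22/0.07)^(1/0.78) ≈ 4.3411.
Output: y_gold = k_gold^0.22 = 4.3411^0.22 ≈ 1.3812.

y_gold ≈ 1.38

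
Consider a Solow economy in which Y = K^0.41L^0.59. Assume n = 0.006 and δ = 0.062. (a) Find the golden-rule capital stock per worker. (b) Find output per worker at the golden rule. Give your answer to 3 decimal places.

Break-even investment rate: n + δ = 0.006 + 0.062 = 0.068.
At the golden rule the marginal product of capital equals n+δ: 0.41·k^(0.41−1) = 0.068. Solving, k_gold = (0.41/0.068)^(1/0.59) ≈ 21.0136.
y_gold = 21.0136^0.41 ≈ 3.4852.

(a) k_gold ≈ 21.014; (b) y_gold ≈ 3.485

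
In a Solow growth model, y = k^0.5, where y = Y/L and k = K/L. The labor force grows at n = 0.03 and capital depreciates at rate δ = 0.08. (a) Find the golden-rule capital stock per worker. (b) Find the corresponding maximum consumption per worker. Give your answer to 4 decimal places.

(a) k_gold ≈ 20.6612; (b) c_gold ≈ 2.2727

The effective depreciation rate is n + δ = 0.03 + 0.08 = 0.11.
Golden rule sets MPK = n+δ: 0.5·k^(0.5−1) = 0.11, so k_gold = (0.5/0.11)^(1/0.5) ≈ 20.6612.
y_gold = 20.6612^0.5 ≈ 4.5455; c_gold = y_gold − 0.11·k_gold ≈ 2.2727.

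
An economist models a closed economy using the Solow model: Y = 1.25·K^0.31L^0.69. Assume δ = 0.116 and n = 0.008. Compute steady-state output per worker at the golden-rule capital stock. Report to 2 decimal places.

Break-even investment rate: n + δ = 0.008 + 0.116 = 0.124.
At the golden rule the marginal product of capital equals n+δ: 0.31·1.25·k^(0.31−1) = 0.124. Solving, k_gold = (0.31·1.25/0.124)^(1/0.69) ≈ 5.2140.
Output: y_gold = 1.25·k_gold^0.31 = 1.25·5.2140^0.31 ≈ 2.0856.

y_gold ≈ 2.09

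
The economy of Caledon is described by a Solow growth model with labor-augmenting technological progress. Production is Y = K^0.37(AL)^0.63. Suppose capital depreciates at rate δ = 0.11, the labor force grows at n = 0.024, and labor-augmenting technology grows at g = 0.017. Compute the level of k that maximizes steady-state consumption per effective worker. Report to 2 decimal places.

k_gold ≈ 4.15

The effective depreciation rate is n + g + δ = 0.024 + 0.017 + 0.11 = 0.151.
At the golden rule the marginal product of capital equals n+g+δ: 0.37·k^(0.37−1) = 0.151. Solving, k_gold = (0.37/0.151)^(1/0.63) ≈ 4.1478.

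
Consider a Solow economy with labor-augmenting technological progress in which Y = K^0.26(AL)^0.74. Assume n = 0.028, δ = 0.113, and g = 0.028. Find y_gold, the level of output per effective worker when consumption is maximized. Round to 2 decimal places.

y_gold ≈ 1.16

Break-even investment rate: n + g + δ = 0.028 + 0.028 + 0.113 = 0.169.
Setting f'(k) = n+g+δ gives 0.26·k^(0.26−1) = 0.169, hence k_gold = (0.26/0.169)^(1/0.74) ≈ 1.7899.
Output: y_gold = k_gold^0.26 = 1.7899^0.26 ≈ 1.1634.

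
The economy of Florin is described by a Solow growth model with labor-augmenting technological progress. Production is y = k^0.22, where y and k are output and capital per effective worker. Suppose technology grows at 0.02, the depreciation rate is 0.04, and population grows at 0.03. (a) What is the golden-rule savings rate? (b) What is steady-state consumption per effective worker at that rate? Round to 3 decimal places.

n + g + δ = 0.03 + 0.02 + 0.04 = 0.09.
For Cobb-Douglas, s_gold equals capital's share: s_gold = 0.22.
Maximizing c = f(k) − (n+g+δ)·k gives f'(k) = n+g+δ, i.e. 0.22·k^(0.22−1) = 0.09, so k_gold = (0.22/0.09)^(1/0.78) ≈ 3.1453.
y_gold = 3.1453^0.22 ≈ 1.2867; c_gold = (1−0.22)·y_gold ≈ 1.0036.

(a) s_gold = 0.220; (b) c_gold ≈ 1.004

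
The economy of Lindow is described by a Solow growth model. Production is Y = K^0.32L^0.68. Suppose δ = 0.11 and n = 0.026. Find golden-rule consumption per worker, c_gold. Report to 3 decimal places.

c_gold ≈ 1.017

Break-even investment rate: n + δ = 0.026 + 0.11 = 0.136.
At the golden rule the marginal product of capital equals n+δ: 0.32·k^(0.32−1) = 0.136. Solving, k_gold = (0.32/0.136)^(1/0.68) ≈ 3.5195.
y_gold = 3.5195^0.32 ≈ 1.4958.
c_gold = y_gold − (n+δ)·k_gold = 1.4958 − 0.136·3.5195 ≈ 1.0171.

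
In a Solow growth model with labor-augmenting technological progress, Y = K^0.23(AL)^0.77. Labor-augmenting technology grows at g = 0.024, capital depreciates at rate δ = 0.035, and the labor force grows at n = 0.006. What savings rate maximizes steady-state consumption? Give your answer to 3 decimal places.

n + g + δ = 0.006 + 0.024 + 0.035 = 0.065.
At the golden rule MPK = n+g+δ, and in any Cobb-Douglas steady state s = (n+g+δ)·k/y = MPK·k/y = capital's share 0.23.

s_gold = 0.230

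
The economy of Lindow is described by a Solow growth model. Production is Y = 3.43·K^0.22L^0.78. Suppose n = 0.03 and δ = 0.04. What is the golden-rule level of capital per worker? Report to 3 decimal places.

k_gold ≈ 21.080

Break-even investment rate: n + δ = 0.03 + 0.04 = 0.07.
At the golden rule the marginal product of capital equals n+δ: 0.22·3.43·k^(0.22−1) = 0.07. Solving, k_gold = (0.22·3.43/0.07)^(1/0.78) ≈ 21.0800.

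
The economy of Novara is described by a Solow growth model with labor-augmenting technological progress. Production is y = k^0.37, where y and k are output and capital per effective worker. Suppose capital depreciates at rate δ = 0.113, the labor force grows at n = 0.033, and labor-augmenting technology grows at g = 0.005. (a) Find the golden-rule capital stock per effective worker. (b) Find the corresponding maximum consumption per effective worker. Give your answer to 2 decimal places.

Capital per effective worker breaks even when investment replaces (n + g + δ)·k; here n + g + δ = 0.151.
Golden rule sets MPK = n+g+δ: 0.37·k^(0.37−1) = 0.151, so k_gold = (0.37/0.151)^(1/0.63) ≈ 4.1478.
y_gold = 4.1478^0.37 ≈ 1.6927; c_gold = y_gold − 0.151·k_gold ≈ 1.0664.

(a) k_gold ≈ 4.15; (b) c_gold ≈ 1.07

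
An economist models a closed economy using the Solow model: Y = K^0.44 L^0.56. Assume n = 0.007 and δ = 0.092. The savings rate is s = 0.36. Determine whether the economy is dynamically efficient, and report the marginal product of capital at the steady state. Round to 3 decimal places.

dynamically efficient; MPK ≈ 0.121

n + δ = 0.007 + 0.092 = 0.099.
Steady-state k*: s·k^0.44 = 0.099·k gives k* = (0.36/0.099)^(1/0.56) ≈ 10.0275.
MPK = 0.44·10.0275^(-0.56) ≈ 0.1210.
MPK > n+δ = 0.099, so the economy is dynamically efficient (under-saving).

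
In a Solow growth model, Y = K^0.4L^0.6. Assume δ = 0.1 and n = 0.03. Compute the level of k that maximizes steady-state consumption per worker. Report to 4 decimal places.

k_gold ≈ 6.5092

n + δ = 0.03 + 0.1 = 0.13.
Maximizing c = f(k) − (n+δ)·k gives f'(k) = n+δ, i.e. 0.4·k^(0.4−1) = 0.13, so k_gold = (0.4/0.13)^(1/0.6) ≈ 6.5092.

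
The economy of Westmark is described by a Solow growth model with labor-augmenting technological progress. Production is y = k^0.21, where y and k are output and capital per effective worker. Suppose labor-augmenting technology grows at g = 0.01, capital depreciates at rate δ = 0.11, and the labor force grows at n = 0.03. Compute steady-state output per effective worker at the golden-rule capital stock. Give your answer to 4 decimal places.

y_gold ≈ 1.0936

n + g + δ = 0.03 + 0.01 + 0.11 = 0.15.
Golden rule sets MPK = n+g+δ: 0.21·k^(0.21−1) = 0.15, so k_gold = (0.21/0.15)^(1/0.79) ≈ 1.5310.
Output: y_gold = k_gold^0.21 = 1.5310^0.21 ≈ 1.0936.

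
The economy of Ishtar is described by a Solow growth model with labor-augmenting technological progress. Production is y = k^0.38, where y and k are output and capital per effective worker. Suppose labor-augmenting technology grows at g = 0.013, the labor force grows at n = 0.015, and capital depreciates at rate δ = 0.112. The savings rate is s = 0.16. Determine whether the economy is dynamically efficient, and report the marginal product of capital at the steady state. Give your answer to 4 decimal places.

dynamically efficient; MPK ≈ 0.3325

Capital per effective worker breaks even when investment replaces (n + g + δ)·k; here n + g + δ = 0.14.
Steady-state k*: s·k^0.38 = 0.14·k gives k* = (0.16/0.14)^(1/0.62) ≈ 1.2403.
MPK = 0.38·1.2403^(-0.62) ≈ 0.3325.
MPK > n+g+δ = 0.14, so the economy is dynamically efficient (under-saving).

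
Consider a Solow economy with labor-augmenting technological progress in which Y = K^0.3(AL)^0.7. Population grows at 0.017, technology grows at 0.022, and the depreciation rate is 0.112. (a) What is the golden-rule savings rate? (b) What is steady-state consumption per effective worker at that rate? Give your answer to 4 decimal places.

The effective depreciation rate is n + g + δ = 0.017 + 0.022 + 0.112 = 0.151.
For Cobb-Douglas, s_gold equals capital's share: s_gold = 0.3.
At the golden rule the marginal product of capital equals n+g+δ: 0.3·k^(0.3−1) = 0.151. Solving, k_gold = (0.3/0.151)^(1/0.7) ≈ 2.6664.
y_gold = 2.6664^0.3 ≈ 1.3421; c_gold = (1−0.3)·y_gold ≈ 0.9395.

(a) s_gold = 0.3000; (b) c_gold ≈ 0.9395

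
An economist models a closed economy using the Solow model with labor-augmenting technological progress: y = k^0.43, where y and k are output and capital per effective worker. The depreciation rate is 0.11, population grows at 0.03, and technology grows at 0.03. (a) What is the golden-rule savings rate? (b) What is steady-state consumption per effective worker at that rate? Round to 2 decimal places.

The effective depreciation rate is n + g + δ = 0.03 + 0.03 + 0.11 = 0.17.
For Cobb-Douglas, s_gold equals capital's share: s_gold = 0.43.
Setting f'(k) = n+g+δ gives 0.43·k^(0.43−1) = 0.17, hence k_gold = (0.43/0.17)^(1/0.57) ≈ 5.0939.
y_gold = 5.0939^0.43 ≈ 2.0139; c_gold = (1−0.43)·y_gold ≈ 1.1479.

(a) s_gold = 0.43; (b) c_gold ≈ 1.15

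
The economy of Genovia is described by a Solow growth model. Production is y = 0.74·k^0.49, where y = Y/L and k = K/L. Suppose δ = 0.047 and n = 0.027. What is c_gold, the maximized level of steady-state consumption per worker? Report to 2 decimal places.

c_gold ≈ 1.74

Capital per worker breaks even when investment replaces (n + δ)·k; here n + δ = 0.074.
Golden rule sets MPK = n+δ: 0.49·0.74·k^(0.49−1) = 0.074, so k_gold = (0.49·0.74/0.074)^(1/0.51) ≈ 22.5593.
y_gold = 0.74·22.5593^0.49 ≈ 3.4069.
c_gold = y_gold − (n+δ)·k_gold = 3.4069 − 0.074·22.5593 ≈ 1.7375.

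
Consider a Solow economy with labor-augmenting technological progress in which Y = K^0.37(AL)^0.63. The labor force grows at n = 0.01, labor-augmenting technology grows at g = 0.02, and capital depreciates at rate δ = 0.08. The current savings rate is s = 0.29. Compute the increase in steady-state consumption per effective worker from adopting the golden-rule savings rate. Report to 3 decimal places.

Δc ≈ 0.030

Break-even investment rate: n + g + δ = 0.01 + 0.02 + 0.08 = 0.11.
Current steady state (s = 0.29): k* = (0.29/0.11)^(1/0.63) ≈ 4.6587, y* = 4.6587^0.37 ≈ 1.7671, c* = (1−0.29)·1.7671 ≈ 1.2546.
Setting f'(k) = n+g+δ gives 0.37·k^(0.37−1) = 0.11, hence k_gold = (0.37/0.11)^(1/0.63) ≈ 6.8581.
y_gold = 6.8581^0.37 ≈ 2.0389, c_gold = y_gold − 0.11·k_gold ≈ 1.2845.
Gain: Δc = 1.2845 − 1.2546 ≈ 0.0299.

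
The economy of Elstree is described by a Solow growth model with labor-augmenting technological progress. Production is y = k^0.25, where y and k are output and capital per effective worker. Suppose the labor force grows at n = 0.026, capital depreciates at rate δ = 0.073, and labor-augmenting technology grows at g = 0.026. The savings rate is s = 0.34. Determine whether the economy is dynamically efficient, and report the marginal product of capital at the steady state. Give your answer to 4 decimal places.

n + g + δ = 0.026 + 0.026 + 0.073 = 0.125.
Steady-state k*: s·k^0.25 = 0.125·k gives k* = (0.34/0.125)^(1/0.75) ≈ 3.7969.
MPK = 0.25·3.7969^(-0.75) ≈ 0.0919.
MPK < n+g+δ = 0.125, so the economy is dynamically inefficient (over-saving).

dynamically inefficient; MPK ≈ 0.0919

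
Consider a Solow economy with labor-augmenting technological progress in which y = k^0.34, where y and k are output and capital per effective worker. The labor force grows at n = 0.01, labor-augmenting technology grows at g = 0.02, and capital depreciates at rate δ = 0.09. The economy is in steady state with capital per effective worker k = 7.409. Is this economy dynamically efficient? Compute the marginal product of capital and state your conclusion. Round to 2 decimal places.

dynamically inefficient; MPK ≈ 0.09

Capital per effective worker breaks even when investment replaces (n + g + δ)·k; here n + g + δ = 0.12.
MPK = 0.34·k^(0.34−1) = 0.34·7.409^(-0.66) ≈ 0.0907.
MPK < 0.12, so the economy is dynamically inefficient (over-saving).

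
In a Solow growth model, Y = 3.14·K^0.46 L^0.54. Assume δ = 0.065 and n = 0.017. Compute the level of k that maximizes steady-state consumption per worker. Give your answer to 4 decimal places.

Capital per worker breaks even when investment replaces (n + δ)·k; here n + δ = 0.082.
Maximizing c = f(k) − (n+δ)·k gives f'(k) = n+δ, i.e. 0.46·3.14·k^(0.46−1) = 0.082, so k_gold = (0.46·3.14/0.082)^(1/0.54) ≈ 202.8492.

k_gold ≈ 202.8492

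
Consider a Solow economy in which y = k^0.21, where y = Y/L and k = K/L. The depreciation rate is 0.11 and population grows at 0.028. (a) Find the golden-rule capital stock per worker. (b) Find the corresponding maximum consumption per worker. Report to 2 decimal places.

The effective depreciation rate is n + δ = 0.028 + 0.11 = 0.138.
Golden rule sets MPK = n+δ: 0.21·k^(0.21−1) = 0.138, so k_gold = (0.21/0.138)^(1/0.79) ≈ 1.7014.
y_gold = 1.7014^0.21 ≈ 1.1181; c_gold = y_gold − 0.138·k_gold ≈ 0.8833.

(a) k_gold ≈ 1.70; (b) c_gold ≈ 0.88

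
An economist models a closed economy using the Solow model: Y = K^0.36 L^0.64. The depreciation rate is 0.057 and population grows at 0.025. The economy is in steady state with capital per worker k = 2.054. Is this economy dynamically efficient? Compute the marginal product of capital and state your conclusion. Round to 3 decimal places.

dynamically efficient; MPK ≈ 0.227

The effective depreciation rate is n + δ = 0.025 + 0.057 = 0.082.
MPK = 0.36·k^(0.36−1) = 0.36·2.054^(-0.64) ≈ 0.2271.
MPK > 0.082, so the economy is dynamically efficient (under-saving).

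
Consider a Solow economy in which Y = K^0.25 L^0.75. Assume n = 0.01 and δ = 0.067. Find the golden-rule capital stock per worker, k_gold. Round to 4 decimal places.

The effective depreciation rate is n + δ = 0.01 + 0.067 = 0.077.
At the golden rule the marginal product of capital equals n+δ: 0.25·k^(0.25−1) = 0.077. Solving, k_gold = (0.25/0.077)^(1/0.75) ≈ 4.8076.

k_gold ≈ 4.8076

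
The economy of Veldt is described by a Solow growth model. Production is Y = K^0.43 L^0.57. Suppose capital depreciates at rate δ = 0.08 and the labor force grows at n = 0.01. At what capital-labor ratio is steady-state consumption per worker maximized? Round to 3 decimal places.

k_gold ≈ 15.546

Capital per worker breaks even when investment replaces (n + δ)·k; here n + δ = 0.09.
Setting f'(k) = n+δ gives 0.43·k^(0.43−1) = 0.09, hence k_gold = (0.43/0.09)^(1/0.57) ≈ 15.5462.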